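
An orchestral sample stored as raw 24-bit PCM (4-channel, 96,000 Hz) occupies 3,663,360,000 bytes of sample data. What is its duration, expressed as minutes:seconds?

53:00

Byte rate = 96,000 × 3 × 4 = 1,152,000 bytes/s.
Duration = 3,663,360,000 / 1,152,000 = 3,180 s.
3,180 s = 53:00.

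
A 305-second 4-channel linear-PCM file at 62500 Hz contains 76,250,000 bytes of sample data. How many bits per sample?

8 bits

Bytes per sample = 76,250,000 / (62,500 × 305 × 4) = 76,250,000 / 76,250,000 = 1.
Bit depth = 1 × 8 = 8 bits.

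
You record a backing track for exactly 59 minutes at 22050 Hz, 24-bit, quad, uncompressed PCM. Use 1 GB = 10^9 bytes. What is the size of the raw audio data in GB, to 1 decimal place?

0.9 GB

Duration = exactly 59 minutes = 3,540 s.
Bytes = 22,050 samples/s × 3,540 s × 3 bytes/sample × 4 ch = 936,684,000 bytes.
936,684,000 / 1,000,000,000 = 0.9 GB.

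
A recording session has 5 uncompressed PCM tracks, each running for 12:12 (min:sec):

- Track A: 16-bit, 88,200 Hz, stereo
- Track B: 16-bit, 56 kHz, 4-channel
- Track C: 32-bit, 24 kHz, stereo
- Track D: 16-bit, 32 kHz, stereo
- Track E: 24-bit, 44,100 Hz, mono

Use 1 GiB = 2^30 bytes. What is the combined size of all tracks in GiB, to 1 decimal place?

12:12 (min:sec) = 732 s.
Track A: 88,200 × 732 × 2 × 2 = 258,249,600 bytes.
Track B: 56,000 × 732 × 2 × 4 = 327,936,000 bytes.
Track C: 24,000 × 732 × 4 × 2 = 140,544,000 bytes.
Track D: 32,000 × 732 × 2 × 2 = 93,696,000 bytes.
Track E: 44,100 × 732 × 3 × 1 = 96,843,600 bytes.
Total = 917,269,200 bytes = 0.9 GiB.

0.9 GiB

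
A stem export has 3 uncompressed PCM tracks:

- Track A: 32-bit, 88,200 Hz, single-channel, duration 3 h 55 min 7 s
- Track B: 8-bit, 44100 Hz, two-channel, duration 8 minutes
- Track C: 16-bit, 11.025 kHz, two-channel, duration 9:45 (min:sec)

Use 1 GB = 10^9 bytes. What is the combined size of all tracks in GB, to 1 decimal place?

Track A: 3 h 55 min 7 s = 14,107 s; 88,200 × 14,107 × 4 × 1 = 4,976,949,600 bytes.
Track B: 8 minutes = 480 s; 44,100 × 480 × 1 × 2 = 42,336,000 bytes.
Track C: 9:45 (min:sec) = 585 s; 11,025 × 585 × 2 × 2 = 25,798,500 bytes.
Total = 5,045,084,100 bytes = 5.0 GB.

5.0 GB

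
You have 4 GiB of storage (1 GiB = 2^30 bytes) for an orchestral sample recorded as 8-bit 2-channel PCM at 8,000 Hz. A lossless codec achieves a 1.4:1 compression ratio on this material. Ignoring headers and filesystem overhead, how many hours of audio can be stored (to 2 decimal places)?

Uncompressed byte rate = 8,000 × 1 × 2 = 16,000 bytes/s.
After 1.4:1 compression, effective rate ≈ 11428.57 bytes/s.
Capacity = 4 × 1,073,741,824 = 4,294,967,296 bytes.
4,294,967,296 / effective rate ≈ 375809.64 s → 104.39 hours.

104.39 hours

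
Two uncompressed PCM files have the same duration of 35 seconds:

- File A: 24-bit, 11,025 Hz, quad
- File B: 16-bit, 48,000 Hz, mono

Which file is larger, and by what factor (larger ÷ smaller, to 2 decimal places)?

File A: 11,025 × 3 × 4 = 132,300 bytes/s.
File B: 48,000 × 2 × 1 = 96,000 bytes/s.
File A is larger; ratio = 4,630,500 / 3,360,000 = 1.38.

File A, by a factor of 1.38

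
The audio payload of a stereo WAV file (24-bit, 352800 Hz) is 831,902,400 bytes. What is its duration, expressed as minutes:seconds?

Byte rate = 352,800 × 3 × 2 = 2,116,800 bytes/s.
Duration = 831,902,400 / 2,116,800 = 393 s.
393 s = 6:33.

6:33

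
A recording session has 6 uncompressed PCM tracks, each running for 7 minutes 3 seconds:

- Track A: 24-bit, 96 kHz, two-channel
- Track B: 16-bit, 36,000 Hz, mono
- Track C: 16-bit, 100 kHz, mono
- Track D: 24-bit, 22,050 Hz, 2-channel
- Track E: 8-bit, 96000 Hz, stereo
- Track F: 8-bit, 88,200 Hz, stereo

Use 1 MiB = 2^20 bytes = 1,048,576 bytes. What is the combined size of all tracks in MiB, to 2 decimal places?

544.07 MiB

7 minutes 3 seconds = 423 s.
Track A: 96,000 × 423 × 3 × 2 = 243,648,000 bytes.
Track B: 36,000 × 423 × 2 × 1 = 30,456,000 bytes.
Track C: 100,000 × 423 × 2 × 1 = 84,600,000 bytes.
Track D: 22,050 × 423 × 3 × 2 = 55,962,900 bytes.
Track E: 96,000 × 423 × 1 × 2 = 81,216,000 bytes.
Track F: 88,200 × 423 × 1 × 2 = 74,617,200 bytes.
Total = 570,500,100 bytes = 544.07 MiB.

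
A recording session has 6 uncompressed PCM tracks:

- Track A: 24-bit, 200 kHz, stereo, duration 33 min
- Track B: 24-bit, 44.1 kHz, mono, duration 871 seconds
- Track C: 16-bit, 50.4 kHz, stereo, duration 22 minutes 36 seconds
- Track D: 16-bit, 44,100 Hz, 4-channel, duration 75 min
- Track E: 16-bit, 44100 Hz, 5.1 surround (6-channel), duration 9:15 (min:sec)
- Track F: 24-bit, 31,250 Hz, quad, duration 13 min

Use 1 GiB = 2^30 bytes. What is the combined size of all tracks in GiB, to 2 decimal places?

4.60 GiB

Track A: 33 min = 1,980 s; 200,000 × 1,980 × 3 × 2 = 2,376,000,000 bytes.
Track B: 44,100 × 871 × 3 × 1 = 115,233,300 bytes.
Track C: 22 minutes 36 seconds = 1,356 s; 50,400 × 1,356 × 2 × 2 = 273,369,600 bytes.
Track D: 75 min = 4,500 s; 44,100 × 4,500 × 2 × 4 = 1,587,600,000 bytes.
Track E: 9:15 (min:sec) = 555 s; 44,100 × 555 × 2 × 6 = 293,706,000 bytes.
Track F: 13 min = 780 s; 31,250 × 780 × 3 × 4 = 292,500,000 bytes.
Total = 4,938,408,900 bytes = 4.60 GiB.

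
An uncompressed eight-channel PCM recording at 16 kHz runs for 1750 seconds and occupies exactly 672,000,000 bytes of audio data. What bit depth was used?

24 bits

Bytes per sample = 672,000,000 / (16,000 × 1,750 × 8) = 672,000,000 / 224,000,000 = 3.
Bit depth = 3 × 8 = 24 bits.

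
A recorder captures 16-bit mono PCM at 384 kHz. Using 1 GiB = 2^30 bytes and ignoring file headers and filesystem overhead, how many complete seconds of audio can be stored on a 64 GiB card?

Uncompressed byte rate = 384,000 × 2 × 1 = 768,000 bytes/s.
Capacity = 64 × 1,073,741,824 = 68,719,476,736 bytes.
68,719,476,736 / 768,000 ≈ 89478.49 s → 89,478 seconds.

89,478 seconds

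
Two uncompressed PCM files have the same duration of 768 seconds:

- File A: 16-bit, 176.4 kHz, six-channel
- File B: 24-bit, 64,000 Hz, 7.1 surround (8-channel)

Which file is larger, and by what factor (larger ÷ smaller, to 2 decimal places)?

File A: 176,400 × 2 × 6 = 2,116,800 bytes/s.
File B: 64,000 × 3 × 8 = 1,536,000 bytes/s.
File A is larger; ratio = 1,625,702,400 / 1,179,648,000 = 1.38.

File A, by a factor of 1.38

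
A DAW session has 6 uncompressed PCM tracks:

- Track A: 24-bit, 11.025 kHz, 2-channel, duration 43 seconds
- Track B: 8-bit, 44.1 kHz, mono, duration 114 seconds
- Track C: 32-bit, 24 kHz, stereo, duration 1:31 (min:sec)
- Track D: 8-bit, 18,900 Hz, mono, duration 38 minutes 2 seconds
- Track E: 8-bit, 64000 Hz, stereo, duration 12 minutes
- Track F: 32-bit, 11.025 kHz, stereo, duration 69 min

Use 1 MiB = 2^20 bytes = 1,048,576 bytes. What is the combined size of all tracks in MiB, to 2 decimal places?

501.42 MiB

Track A: 11,025 × 43 × 3 × 2 = 2,844,450 bytes.
Track B: 44,100 × 114 × 1 × 1 = 5,027,400 bytes.
Track C: 1:31 (min:sec) = 91 s; 24,000 × 91 × 4 × 2 = 17,472,000 bytes.
Track D: 38 minutes 2 seconds = 2,282 s; 18,900 × 2,282 × 1 × 1 = 43,129,800 bytes.
Track E: 12 minutes = 720 s; 64,000 × 720 × 1 × 2 = 92,160,000 bytes.
Track F: 69 min = 4,140 s; 11,025 × 4,140 × 4 × 2 = 365,148,000 bytes.
Total = 525,781,650 bytes = 501.42 MiB.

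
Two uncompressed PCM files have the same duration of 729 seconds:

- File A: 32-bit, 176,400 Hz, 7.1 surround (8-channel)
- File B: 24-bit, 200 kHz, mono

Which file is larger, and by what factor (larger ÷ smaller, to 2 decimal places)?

File A: 176,400 × 4 × 8 = 5,644,800 bytes/s.
File B: 200,000 × 3 × 1 = 600,000 bytes/s.
File A is larger; ratio = 4,115,059,200 / 437,400,000 = 9.41.

File A, by a factor of 9.41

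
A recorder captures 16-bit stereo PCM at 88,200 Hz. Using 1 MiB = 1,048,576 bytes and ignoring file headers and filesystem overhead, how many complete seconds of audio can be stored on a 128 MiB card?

Uncompressed byte rate = 88,200 × 2 × 2 = 352,800 bytes/s.
Capacity = 128 × 1,048,576 = 134,217,728 bytes.
134,217,728 / 352,800 ≈ 380.44 s → 380 seconds.

380 seconds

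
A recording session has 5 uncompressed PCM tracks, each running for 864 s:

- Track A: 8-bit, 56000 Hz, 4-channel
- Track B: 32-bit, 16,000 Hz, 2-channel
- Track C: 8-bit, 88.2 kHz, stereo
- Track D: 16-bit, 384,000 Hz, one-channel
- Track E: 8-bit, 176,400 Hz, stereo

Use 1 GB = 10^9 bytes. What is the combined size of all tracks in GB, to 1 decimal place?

Track A: 56,000 × 864 × 1 × 4 = 193,536,000 bytes.
Track B: 16,000 × 864 × 4 × 2 = 110,592,000 bytes.
Track C: 88,200 × 864 × 1 × 2 = 152,409,600 bytes.
Track D: 384,000 × 864 × 2 × 1 = 663,552,000 bytes.
Track E: 176,400 × 864 × 1 × 2 = 304,819,200 bytes.
Total = 1,424,908,800 bytes = 1.4 GB.

1.4 GB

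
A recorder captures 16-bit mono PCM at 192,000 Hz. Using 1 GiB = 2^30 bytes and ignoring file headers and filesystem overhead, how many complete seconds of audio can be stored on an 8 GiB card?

22,369 seconds

Uncompressed byte rate = 192,000 × 2 × 1 = 384,000 bytes/s.
Capacity = 8 × 1,073,741,824 = 8,589,934,592 bytes.
8,589,934,592 / 384,000 ≈ 22369.62 s → 22,369 seconds.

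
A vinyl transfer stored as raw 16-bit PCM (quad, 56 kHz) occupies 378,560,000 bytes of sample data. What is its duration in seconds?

845 seconds

Byte rate = 56,000 × 2 × 4 = 448,000 bytes/s.
Duration = 378,560,000 / 448,000 = 845 s.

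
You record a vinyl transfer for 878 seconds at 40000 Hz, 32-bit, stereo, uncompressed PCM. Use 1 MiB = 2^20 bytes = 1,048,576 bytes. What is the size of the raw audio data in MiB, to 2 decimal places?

267.94 MiB

Bytes = 40,000 samples/s × 878 s × 4 bytes/sample × 2 ch = 280,960,000 bytes.
280,960,000 / 1,048,576 = 267.94 MiB.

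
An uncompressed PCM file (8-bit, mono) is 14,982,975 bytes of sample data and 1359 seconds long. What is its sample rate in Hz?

Bytes = sample_rate × seconds × bytes_per_sample × channels.
sample_rate = 14,982,975 / (1,359 × 1 × 1) = 14,982,975 / 1,359 = 11,025 Hz.

11,025 Hz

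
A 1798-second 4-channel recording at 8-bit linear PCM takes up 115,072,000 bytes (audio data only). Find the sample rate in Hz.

16,000 Hz

Bytes = sample_rate × seconds × bytes_per_sample × channels.
sample_rate = 115,072,000 / (1,798 × 1 × 4) = 115,072,000 / 7,192 = 16,000 Hz.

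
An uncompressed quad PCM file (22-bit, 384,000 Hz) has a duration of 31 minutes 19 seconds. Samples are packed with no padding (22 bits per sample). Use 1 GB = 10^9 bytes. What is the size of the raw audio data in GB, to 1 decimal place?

Duration = 31 minutes 19 seconds = 1,879 s.
Bits = 384,000 × 1,879 × 22 × 4 = 63,495,168,000 bits = 7,936,896,000 bytes.
7,936,896,000 / 1,000,000,000 = 7.9 GB.

7.9 GB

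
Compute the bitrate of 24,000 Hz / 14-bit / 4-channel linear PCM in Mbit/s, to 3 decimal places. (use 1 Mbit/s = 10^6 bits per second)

1.344 Mbit/s

Bit rate = 24,000 × 14 × 4 = 1,344,000 bits/s.
= 1.344 Mbit/s.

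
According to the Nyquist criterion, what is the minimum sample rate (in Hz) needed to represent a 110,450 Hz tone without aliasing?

220,900 Hz

Minimum sample rate = 2 × 110,450 Hz = 220,900 Hz.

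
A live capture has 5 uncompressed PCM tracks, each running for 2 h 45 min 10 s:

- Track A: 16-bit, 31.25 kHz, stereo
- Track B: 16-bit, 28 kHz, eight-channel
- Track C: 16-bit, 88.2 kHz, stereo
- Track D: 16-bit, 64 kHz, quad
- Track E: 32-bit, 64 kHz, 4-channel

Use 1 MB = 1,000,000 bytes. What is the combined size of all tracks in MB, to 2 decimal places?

2 h 45 min 10 s = 9,910 s.
Track A: 31,250 × 9,910 × 2 × 2 = 1,238,750,000 bytes.
Track B: 28,000 × 9,910 × 2 × 8 = 4,439,680,000 bytes.
Track C: 88,200 × 9,910 × 2 × 2 = 3,496,248,000 bytes.
Track D: 64,000 × 9,910 × 2 × 4 = 5,073,920,000 bytes.
Track E: 64,000 × 9,910 × 4 × 4 = 10,147,840,000 bytes.
Total = 24,396,438,000 bytes = 24396.44 MB.

24396.44 MB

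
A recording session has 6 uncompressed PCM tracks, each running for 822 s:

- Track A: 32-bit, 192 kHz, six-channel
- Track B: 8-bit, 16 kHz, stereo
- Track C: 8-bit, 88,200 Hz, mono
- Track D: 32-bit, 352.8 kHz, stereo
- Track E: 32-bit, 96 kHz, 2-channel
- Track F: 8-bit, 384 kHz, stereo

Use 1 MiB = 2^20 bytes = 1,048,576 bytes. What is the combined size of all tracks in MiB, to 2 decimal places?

7123.17 MiB

Track A: 192,000 × 822 × 4 × 6 = 3,787,776,000 bytes.
Track B: 16,000 × 822 × 1 × 2 = 26,304,000 bytes.
Track C: 88,200 × 822 × 1 × 1 = 72,500,400 bytes.
Track D: 352,800 × 822 × 4 × 2 = 2,320,012,800 bytes.
Track E: 96,000 × 822 × 4 × 2 = 631,296,000 bytes.
Track F: 384,000 × 822 × 1 × 2 = 631,296,000 bytes.
Total = 7,469,185,200 bytes = 7123.17 MiB.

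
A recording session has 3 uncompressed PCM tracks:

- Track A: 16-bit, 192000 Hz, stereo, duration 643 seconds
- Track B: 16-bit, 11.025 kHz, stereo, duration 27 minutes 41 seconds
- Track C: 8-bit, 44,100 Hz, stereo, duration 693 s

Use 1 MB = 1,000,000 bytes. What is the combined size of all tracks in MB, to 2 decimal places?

628.20 MB

Track A: 192,000 × 643 × 2 × 2 = 493,824,000 bytes.
Track B: 27 minutes 41 seconds = 1,661 s; 11,025 × 1,661 × 2 × 2 = 73,250,100 bytes.
Track C: 44,100 × 693 × 1 × 2 = 61,122,600 bytes.
Total = 628,196,700 bytes = 628.20 MB.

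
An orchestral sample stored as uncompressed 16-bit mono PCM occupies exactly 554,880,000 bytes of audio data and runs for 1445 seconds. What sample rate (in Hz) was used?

Bytes = sample_rate × seconds × bytes_per_sample × channels.
sample_rate = 554,880,000 / (1,445 × 2 × 1) = 554,880,000 / 2,890 = 192,000 Hz.

192,000 Hz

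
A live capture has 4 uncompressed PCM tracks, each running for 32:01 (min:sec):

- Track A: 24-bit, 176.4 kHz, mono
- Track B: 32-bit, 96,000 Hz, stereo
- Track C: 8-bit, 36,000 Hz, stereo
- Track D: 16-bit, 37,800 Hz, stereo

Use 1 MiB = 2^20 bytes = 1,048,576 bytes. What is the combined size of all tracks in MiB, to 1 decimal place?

2785.4 MiB

32:01 (min:sec) = 1,921 s.
Track A: 176,400 × 1,921 × 3 × 1 = 1,016,593,200 bytes.
Track B: 96,000 × 1,921 × 4 × 2 = 1,475,328,000 bytes.
Track C: 36,000 × 1,921 × 1 × 2 = 138,312,000 bytes.
Track D: 37,800 × 1,921 × 2 × 2 = 290,455,200 bytes.
Total = 2,920,688,400 bytes = 2785.4 MiB.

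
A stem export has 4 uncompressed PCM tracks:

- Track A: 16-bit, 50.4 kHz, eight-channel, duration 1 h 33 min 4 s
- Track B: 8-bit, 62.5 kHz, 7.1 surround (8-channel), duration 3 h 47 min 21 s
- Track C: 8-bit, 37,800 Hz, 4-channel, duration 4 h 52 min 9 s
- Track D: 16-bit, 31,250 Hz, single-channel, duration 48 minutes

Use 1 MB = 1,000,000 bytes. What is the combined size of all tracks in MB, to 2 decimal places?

Track A: 1 h 33 min 4 s = 5,584 s; 50,400 × 5,584 × 2 × 8 = 4,502,937,600 bytes.
Track B: 3 h 47 min 21 s = 13,641 s; 62,500 × 13,641 × 1 × 8 = 6,820,500,000 bytes.
Track C: 4 h 52 min 9 s = 17,529 s; 37,800 × 17,529 × 1 × 4 = 2,650,384,800 bytes.
Track D: 48 minutes = 2,880 s; 31,250 × 2,880 × 2 × 1 = 180,000,000 bytes.
Total = 14,153,822,400 bytes = 14153.82 MB.

14153.82 MB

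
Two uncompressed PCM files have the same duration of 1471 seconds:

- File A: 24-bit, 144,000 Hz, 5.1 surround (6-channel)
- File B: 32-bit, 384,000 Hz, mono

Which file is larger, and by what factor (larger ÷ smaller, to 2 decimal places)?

File A: 144,000 × 3 × 6 = 2,592,000 bytes/s.
File B: 384,000 × 4 × 1 = 1,536,000 bytes/s.
File A is larger; ratio = 3,812,832,000 / 2,259,456,000 = 1.69.

File A, by a factor of 1.69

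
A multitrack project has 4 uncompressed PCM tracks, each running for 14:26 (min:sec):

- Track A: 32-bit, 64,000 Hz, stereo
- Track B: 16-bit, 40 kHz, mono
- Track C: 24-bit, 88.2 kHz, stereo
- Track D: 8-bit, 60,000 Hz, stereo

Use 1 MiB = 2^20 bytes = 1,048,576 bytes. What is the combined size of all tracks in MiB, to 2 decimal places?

1025.08 MiB

14:26 (min:sec) = 866 s.
Track A: 64,000 × 866 × 4 × 2 = 443,392,000 bytes.
Track B: 40,000 × 866 × 2 × 1 = 69,280,000 bytes.
Track C: 88,200 × 866 × 3 × 2 = 458,287,200 bytes.
Track D: 60,000 × 866 × 1 × 2 = 103,920,000 bytes.
Total = 1,074,879,200 bytes = 1025.08 MiB.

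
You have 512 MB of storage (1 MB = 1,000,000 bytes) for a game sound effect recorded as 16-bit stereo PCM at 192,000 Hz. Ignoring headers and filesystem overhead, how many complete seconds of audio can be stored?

666 seconds

Uncompressed byte rate = 192,000 × 2 × 2 = 768,000 bytes/s.
Capacity = 512 × 1,000,000 = 512,000,000 bytes.
512,000,000 / 768,000 ≈ 666.67 s → 666 seconds.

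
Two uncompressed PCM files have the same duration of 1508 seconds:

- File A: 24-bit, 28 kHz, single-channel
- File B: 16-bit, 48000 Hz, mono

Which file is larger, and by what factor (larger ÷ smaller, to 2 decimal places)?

File B, by a factor of 1.14

File A: 28,000 × 3 × 1 = 84,000 bytes/s.
File B: 48,000 × 2 × 1 = 96,000 bytes/s.
File B is larger; ratio = 144,768,000 / 126,672,000 = 1.14.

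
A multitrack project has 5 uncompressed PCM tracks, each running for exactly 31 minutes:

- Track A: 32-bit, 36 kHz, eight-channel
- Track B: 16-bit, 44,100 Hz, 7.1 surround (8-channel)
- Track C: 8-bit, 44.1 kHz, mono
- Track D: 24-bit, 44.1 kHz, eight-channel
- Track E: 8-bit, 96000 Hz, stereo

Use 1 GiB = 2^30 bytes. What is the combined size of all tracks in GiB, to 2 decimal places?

5.46 GiB

exactly 31 minutes = 1,860 s.
Track A: 36,000 × 1,860 × 4 × 8 = 2,142,720,000 bytes.
Track B: 44,100 × 1,860 × 2 × 8 = 1,312,416,000 bytes.
Track C: 44,100 × 1,860 × 1 × 1 = 82,026,000 bytes.
Track D: 44,100 × 1,860 × 3 × 8 = 1,968,624,000 bytes.
Track E: 96,000 × 1,860 × 1 × 2 = 357,120,000 bytes.
Total = 5,862,906,000 bytes = 5.46 GiB.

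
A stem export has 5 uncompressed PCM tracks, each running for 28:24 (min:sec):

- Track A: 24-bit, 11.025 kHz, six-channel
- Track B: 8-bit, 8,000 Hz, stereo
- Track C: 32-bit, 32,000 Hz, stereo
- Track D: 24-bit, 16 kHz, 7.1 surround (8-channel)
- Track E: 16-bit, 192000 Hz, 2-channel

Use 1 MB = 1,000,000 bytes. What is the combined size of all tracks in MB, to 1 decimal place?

28:24 (min:sec) = 1,704 s.
Track A: 11,025 × 1,704 × 3 × 6 = 338,158,800 bytes.
Track B: 8,000 × 1,704 × 1 × 2 = 27,264,000 bytes.
Track C: 32,000 × 1,704 × 4 × 2 = 436,224,000 bytes.
Track D: 16,000 × 1,704 × 3 × 8 = 654,336,000 bytes.
Track E: 192,000 × 1,704 × 2 × 2 = 1,308,672,000 bytes.
Total = 2,764,654,800 bytes = 2764.7 MB.

2764.7 MB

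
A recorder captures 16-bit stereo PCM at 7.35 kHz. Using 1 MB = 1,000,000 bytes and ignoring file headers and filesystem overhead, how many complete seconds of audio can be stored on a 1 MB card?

Uncompressed byte rate = 7,350 × 2 × 2 = 29,400 bytes/s.
Capacity = 1 × 1,000,000 = 1,000,000 bytes.
1,000,000 / 29,400 ≈ 34.01 s → 34 seconds.

34 seconds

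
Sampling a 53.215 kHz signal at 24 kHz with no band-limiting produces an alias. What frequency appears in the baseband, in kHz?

Nyquist = 24,000/2 = 12,000 Hz; 53,215 Hz exceeds it.
Alias = |53,215 − 2×24,000| = |53,215 − 48,000| = 5,215 Hz = 5.215 kHz.

5.215 kHz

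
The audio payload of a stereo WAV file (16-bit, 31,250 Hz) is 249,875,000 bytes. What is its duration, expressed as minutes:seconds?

33:19

Byte rate = 31,250 × 2 × 2 = 125,000 bytes/s.
Duration = 249,875,000 / 125,000 = 1,999 s.
1,999 s = 33:19.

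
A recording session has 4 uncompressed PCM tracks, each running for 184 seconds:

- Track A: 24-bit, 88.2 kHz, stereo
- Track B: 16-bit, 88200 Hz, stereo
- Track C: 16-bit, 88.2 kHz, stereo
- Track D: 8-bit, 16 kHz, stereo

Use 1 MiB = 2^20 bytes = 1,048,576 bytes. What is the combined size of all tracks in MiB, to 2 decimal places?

222.29 MiB

Track A: 88,200 × 184 × 3 × 2 = 97,372,800 bytes.
Track B: 88,200 × 184 × 2 × 2 = 64,915,200 bytes.
Track C: 88,200 × 184 × 2 × 2 = 64,915,200 bytes.
Track D: 16,000 × 184 × 1 × 2 = 5,888,000 bytes.
Total = 233,091,200 bytes = 222.29 MiB.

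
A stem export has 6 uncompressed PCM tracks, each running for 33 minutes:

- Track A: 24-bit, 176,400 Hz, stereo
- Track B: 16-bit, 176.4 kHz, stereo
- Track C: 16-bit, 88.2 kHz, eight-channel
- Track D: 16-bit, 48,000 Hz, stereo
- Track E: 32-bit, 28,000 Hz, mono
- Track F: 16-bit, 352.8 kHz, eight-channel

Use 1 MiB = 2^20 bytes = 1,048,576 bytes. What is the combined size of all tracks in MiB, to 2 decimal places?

33 minutes = 1,980 s.
Track A: 176,400 × 1,980 × 3 × 2 = 2,095,632,000 bytes.
Track B: 176,400 × 1,980 × 2 × 2 = 1,397,088,000 bytes.
Track C: 88,200 × 1,980 × 2 × 8 = 2,794,176,000 bytes.
Track D: 48,000 × 1,980 × 2 × 2 = 380,160,000 bytes.
Track E: 28,000 × 1,980 × 4 × 1 = 221,760,000 bytes.
Track F: 352,800 × 1,980 × 2 × 8 = 11,176,704,000 bytes.
Total = 18,065,520,000 bytes = 17228.62 MiB.

17228.62 MiB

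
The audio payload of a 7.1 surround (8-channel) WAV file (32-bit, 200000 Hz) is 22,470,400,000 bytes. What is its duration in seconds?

Byte rate = 200,000 × 4 × 8 = 6,400,000 bytes/s.
Duration = 22,470,400,000 / 6,400,000 = 3,511 s.

3,511 seconds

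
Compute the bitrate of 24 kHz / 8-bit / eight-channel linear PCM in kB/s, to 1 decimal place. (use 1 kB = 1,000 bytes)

192.0 kB/s

Bit rate = 24,000 × 8 × 8 = 1,536,000 bits/s.
1,536,000 / 8 = 192,000 B/s = 192.0 kB/s.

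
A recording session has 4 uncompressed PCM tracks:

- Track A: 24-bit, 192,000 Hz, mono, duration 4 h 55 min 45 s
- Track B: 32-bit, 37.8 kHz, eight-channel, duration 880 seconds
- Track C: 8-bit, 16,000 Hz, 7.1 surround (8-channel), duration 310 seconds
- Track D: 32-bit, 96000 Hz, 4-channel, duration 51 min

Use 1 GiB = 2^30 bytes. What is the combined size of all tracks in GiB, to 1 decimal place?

14.9 GiB

Track A: 4 h 55 min 45 s = 17,745 s; 192,000 × 17,745 × 3 × 1 = 10,221,120,000 bytes.
Track B: 37,800 × 880 × 4 × 8 = 1,064,448,000 bytes.
Track C: 16,000 × 310 × 1 × 8 = 39,680,000 bytes.
Track D: 51 min = 3,060 s; 96,000 × 3,060 × 4 × 4 = 4,700,160,000 bytes.
Total = 16,025,408,000 bytes = 14.9 GiB.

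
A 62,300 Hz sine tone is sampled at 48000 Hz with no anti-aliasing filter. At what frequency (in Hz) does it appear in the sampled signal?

14,300 Hz

Nyquist = 48,000/2 = 24,000 Hz; 62,300 Hz exceeds it.
Alias = |62,300 − 1×48,000| = |62,300 − 48,000| = 14,300 Hz.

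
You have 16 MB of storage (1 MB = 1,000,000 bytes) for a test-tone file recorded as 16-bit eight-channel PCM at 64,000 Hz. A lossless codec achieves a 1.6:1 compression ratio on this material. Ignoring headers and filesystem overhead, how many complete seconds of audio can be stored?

Uncompressed byte rate = 64,000 × 2 × 8 = 1,024,000 bytes/s.
After 1.6:1 compression, effective rate ≈ 640000 bytes/s.
Capacity = 16 × 1,000,000 = 16,000,000 bytes.
16,000,000 / effective rate ≈ 25 s → 25 seconds.

25 seconds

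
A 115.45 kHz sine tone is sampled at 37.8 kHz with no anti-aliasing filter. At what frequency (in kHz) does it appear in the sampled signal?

2.05 kHz

Nyquist = 37,800/2 = 18,900 Hz; 115,450 Hz exceeds it.
Alias = |115,450 − 3×37,800| = |115,450 − 113,400| = 2,050 Hz = 2.05 kHz.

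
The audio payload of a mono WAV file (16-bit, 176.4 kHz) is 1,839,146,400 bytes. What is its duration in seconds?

Byte rate = 176,400 × 2 × 1 = 352,800 bytes/s.
Duration = 1,839,146,400 / 352,800 = 5,213 s.

5,213 seconds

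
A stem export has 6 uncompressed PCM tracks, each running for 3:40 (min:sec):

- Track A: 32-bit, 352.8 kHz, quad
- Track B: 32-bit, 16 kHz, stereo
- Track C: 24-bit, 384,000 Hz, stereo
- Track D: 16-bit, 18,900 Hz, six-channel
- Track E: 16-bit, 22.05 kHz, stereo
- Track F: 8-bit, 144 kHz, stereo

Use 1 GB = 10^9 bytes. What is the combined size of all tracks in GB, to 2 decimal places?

3:40 (min:sec) = 220 s.
Track A: 352,800 × 220 × 4 × 4 = 1,241,856,000 bytes.
Track B: 16,000 × 220 × 4 × 2 = 28,160,000 bytes.
Track C: 384,000 × 220 × 3 × 2 = 506,880,000 bytes.
Track D: 18,900 × 220 × 2 × 6 = 49,896,000 bytes.
Track E: 22,050 × 220 × 2 × 2 = 19,404,000 bytes.
Track F: 144,000 × 220 × 1 × 2 = 63,360,000 bytes.
Total = 1,909,556,000 bytes = 1.91 GB.

1.91 GB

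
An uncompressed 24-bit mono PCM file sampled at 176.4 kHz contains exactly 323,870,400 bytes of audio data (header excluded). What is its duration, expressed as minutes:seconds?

10:12

Byte rate = 176,400 × 3 × 1 = 529,200 bytes/s.
Duration = 323,870,400 / 529,200 = 612 s.
612 s = 10:12.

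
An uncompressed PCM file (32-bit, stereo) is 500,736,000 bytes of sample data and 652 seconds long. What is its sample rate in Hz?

96,000 Hz

Bytes = sample_rate × seconds × bytes_per_sample × channels.
sample_rate = 500,736,000 / (652 × 4 × 2) = 500,736,000 / 5,216 = 96,000 Hz.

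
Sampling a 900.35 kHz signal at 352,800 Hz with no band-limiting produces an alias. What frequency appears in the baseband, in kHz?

158.05 kHz

Nyquist = 352,800/2 = 176,400 Hz; 900,350 Hz exceeds it.
Alias = |900,350 − 3×352,800| = |900,350 − 1,058,400| = 158,050 Hz = 158.05 kHz.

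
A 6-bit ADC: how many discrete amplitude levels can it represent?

2^6 = 64.

64 levels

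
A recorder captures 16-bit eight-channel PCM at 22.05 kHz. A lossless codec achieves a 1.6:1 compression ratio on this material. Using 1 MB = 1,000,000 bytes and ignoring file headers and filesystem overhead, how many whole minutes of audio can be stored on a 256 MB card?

Uncompressed byte rate = 22,050 × 2 × 8 = 352,800 bytes/s.
After 1.6:1 compression, effective rate ≈ 220500 bytes/s.
Capacity = 256 × 1,000,000 = 256,000,000 bytes.
256,000,000 / effective rate ≈ 1161 s → 19 minutes.

19 minutes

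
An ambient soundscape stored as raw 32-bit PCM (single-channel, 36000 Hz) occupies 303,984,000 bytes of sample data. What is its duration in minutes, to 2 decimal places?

35.18 minutes

Byte rate = 36,000 × 4 × 1 = 144,000 bytes/s.
Duration = 303,984,000 / 144,000 = 2,111 s.
2,111 s / 60 = 35.18 minutes.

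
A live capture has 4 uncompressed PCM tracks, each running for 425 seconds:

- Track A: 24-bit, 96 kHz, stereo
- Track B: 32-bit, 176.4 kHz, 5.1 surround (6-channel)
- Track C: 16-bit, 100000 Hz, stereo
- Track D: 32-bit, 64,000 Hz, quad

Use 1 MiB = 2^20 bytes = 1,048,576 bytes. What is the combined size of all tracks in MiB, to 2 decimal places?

Track A: 96,000 × 425 × 3 × 2 = 244,800,000 bytes.
Track B: 176,400 × 425 × 4 × 6 = 1,799,280,000 bytes.
Track C: 100,000 × 425 × 2 × 2 = 170,000,000 bytes.
Track D: 64,000 × 425 × 4 × 4 = 435,200,000 bytes.
Total = 2,649,280,000 bytes = 2526.55 MiB.

2526.55 MiB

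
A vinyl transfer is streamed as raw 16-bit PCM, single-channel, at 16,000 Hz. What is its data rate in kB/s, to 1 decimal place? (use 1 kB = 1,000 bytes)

Bit rate = 16,000 × 16 × 1 = 256,000 bits/s.
256,000 / 8 = 32,000 B/s = 32.0 kB/s.

32.0 kB/s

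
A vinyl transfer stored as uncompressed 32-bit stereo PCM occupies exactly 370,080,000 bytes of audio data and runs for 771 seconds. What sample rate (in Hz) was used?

60,000 Hz

Bytes = sample_rate × seconds × bytes_per_sample × channels.
sample_rate = 370,080,000 / (771 × 4 × 2) = 370,080,000 / 6,168 = 60,000 Hz.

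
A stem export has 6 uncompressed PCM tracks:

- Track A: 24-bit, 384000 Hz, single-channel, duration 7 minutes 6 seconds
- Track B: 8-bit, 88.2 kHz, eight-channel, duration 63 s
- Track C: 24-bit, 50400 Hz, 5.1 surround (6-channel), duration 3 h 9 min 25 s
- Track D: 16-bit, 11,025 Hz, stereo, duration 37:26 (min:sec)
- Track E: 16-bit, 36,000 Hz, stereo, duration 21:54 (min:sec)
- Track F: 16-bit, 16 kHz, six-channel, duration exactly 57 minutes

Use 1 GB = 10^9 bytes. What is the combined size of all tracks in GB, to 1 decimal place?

Track A: 7 minutes 6 seconds = 426 s; 384,000 × 426 × 3 × 1 = 490,752,000 bytes.
Track B: 88,200 × 63 × 1 × 8 = 44,452,800 bytes.
Track C: 3 h 9 min 25 s = 11,365 s; 50,400 × 11,365 × 3 × 6 = 10,310,328,000 bytes.
Track D: 37:26 (min:sec) = 2,246 s; 11,025 × 2,246 × 2 × 2 = 99,048,600 bytes.
Track E: 21:54 (min:sec) = 1,314 s; 36,000 × 1,314 × 2 × 2 = 189,216,000 bytes.
Track F: exactly 57 minutes = 3,420 s; 16,000 × 3,420 × 2 × 6 = 656,640,000 bytes.
Total = 11,790,437,400 bytes = 11.8 GB.

11.8 GB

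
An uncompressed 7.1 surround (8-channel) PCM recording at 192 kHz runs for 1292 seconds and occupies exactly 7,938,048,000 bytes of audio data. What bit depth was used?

32 bits

Bytes per sample = 7,938,048,000 / (192,000 × 1,292 × 8) = 7,938,048,000 / 1,984,512,000 = 4.
Bit depth = 4 × 8 = 32 bits.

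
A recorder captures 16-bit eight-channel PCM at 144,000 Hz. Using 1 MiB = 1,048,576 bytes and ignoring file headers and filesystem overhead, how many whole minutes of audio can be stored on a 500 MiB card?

3 minutes

Uncompressed byte rate = 144,000 × 2 × 8 = 2,304,000 bytes/s.
Capacity = 500 × 1,048,576 = 524,288,000 bytes.
524,288,000 / 2,304,000 ≈ 227.56 s → 3 minutes.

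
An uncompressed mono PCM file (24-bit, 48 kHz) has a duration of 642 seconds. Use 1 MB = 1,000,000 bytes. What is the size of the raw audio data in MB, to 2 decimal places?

Bytes = 48,000 samples/s × 642 s × 3 bytes/sample × 1 ch = 92,448,000 bytes.
92,448,000 / 1,000,000 = 92.45 MB.

92.45 MB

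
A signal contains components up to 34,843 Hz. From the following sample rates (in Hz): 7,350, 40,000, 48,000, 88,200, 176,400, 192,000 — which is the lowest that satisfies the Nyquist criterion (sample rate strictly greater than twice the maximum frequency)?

Need sample rate > 2 × 34,843 = 69,686 Hz.
Lowest listed rate above 69,686 Hz is 88,200 Hz.

88,200 Hz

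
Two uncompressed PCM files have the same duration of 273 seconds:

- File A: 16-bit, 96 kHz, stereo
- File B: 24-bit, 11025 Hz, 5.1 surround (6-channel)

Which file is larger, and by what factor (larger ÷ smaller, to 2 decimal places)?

File A: 96,000 × 2 × 2 = 384,000 bytes/s.
File B: 11,025 × 3 × 6 = 198,450 bytes/s.
File A is larger; ratio = 104,832,000 / 54,176,850 = 1.93.

File A, by a factor of 1.93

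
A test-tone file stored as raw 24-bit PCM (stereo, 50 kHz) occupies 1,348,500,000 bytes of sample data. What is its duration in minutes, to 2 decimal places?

74.92 minutes

Byte rate = 50,000 × 3 × 2 = 300,000 bytes/s.
Duration = 1,348,500,000 / 300,000 = 4,495 s.
4,495 s / 60 = 74.92 minutes.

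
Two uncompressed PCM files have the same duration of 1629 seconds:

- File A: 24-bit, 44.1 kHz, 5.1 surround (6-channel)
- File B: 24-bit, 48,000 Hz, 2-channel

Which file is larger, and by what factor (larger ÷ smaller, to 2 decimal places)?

File A: 44,100 × 3 × 6 = 793,800 bytes/s.
File B: 48,000 × 3 × 2 = 288,000 bytes/s.
File A is larger; ratio = 1,293,100,200 / 469,152,000 = 2.76.

File A, by a factor of 2.76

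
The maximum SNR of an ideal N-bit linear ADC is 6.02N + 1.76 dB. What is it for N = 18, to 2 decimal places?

110.12 dB

6.02 × 18 + 1.76 = 110.12 dB.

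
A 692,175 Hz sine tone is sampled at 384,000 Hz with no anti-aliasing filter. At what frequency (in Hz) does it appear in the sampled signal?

75,825 Hz

Nyquist = 384,000/2 = 192,000 Hz; 692,175 Hz exceeds it.
Alias = |692,175 − 2×384,000| = |692,175 − 768,000| = 75,825 Hz.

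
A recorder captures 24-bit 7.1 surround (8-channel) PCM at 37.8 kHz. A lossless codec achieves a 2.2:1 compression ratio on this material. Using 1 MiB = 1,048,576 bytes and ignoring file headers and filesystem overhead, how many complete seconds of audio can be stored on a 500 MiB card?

1,271 seconds

Uncompressed byte rate = 37,800 × 3 × 8 = 907,200 bytes/s.
After 2.2:1 compression, effective rate ≈ 412363.64 bytes/s.
Capacity = 500 × 1,048,576 = 524,288,000 bytes.
524,288,000 / effective rate ≈ 1271.42 s → 1,271 seconds.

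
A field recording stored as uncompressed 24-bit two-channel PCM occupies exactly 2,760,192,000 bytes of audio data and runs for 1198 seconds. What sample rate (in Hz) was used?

384,000 Hz

Bytes = sample_rate × seconds × bytes_per_sample × channels.
sample_rate = 2,760,192,000 / (1,198 × 3 × 2) = 2,760,192,000 / 7,188 = 384,000 Hz.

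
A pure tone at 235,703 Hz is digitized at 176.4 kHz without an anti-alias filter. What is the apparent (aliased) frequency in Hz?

Nyquist = 176,400/2 = 88,200 Hz; 235,703 Hz exceeds it.
Alias = |235,703 − 1×176,400| = |235,703 − 176,400| = 59,303 Hz.

59,303 Hz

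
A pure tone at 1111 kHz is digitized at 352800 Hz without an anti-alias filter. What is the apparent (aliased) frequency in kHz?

52.6 kHz

Nyquist = 352,800/2 = 176,400 Hz; 1,111,000 Hz exceeds it.
Alias = |1,111,000 − 3×352,800| = |1,111,000 − 1,058,400| = 52,600 Hz = 52.6 kHz.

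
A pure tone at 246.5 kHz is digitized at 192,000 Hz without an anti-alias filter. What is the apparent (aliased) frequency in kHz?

54.5 kHz

Nyquist = 192,000/2 = 96,000 Hz; 246,500 Hz exceeds it.
Alias = |246,500 − 1×192,000| = |246,500 − 192,000| = 54,500 Hz = 54.5 kHz.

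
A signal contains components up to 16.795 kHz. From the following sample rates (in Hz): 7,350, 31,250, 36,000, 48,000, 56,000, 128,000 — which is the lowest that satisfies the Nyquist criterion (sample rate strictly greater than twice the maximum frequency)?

Need sample rate > 2 × 16,795 = 33,590 Hz.
Lowest listed rate above 33,590 Hz is 36,000 Hz.

36,000 Hz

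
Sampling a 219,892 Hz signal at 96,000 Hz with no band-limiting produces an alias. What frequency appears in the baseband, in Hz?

Nyquist = 96,000/2 = 48,000 Hz; 219,892 Hz exceeds it.
Alias = |219,892 − 2×96,000| = |219,892 − 192,000| = 27,892 Hz.

27,892 Hz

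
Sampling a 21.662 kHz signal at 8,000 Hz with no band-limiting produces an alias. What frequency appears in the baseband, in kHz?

Nyquist = 8,000/2 = 4,000 Hz; 21,662 Hz exceeds it.
Alias = |21,662 − 3×8,000| = |21,662 − 24,000| = 2,338 Hz = 2.338 kHz.

2.338 kHz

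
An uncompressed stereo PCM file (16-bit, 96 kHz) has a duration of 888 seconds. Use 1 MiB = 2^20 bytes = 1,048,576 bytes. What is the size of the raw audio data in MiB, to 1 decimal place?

Bytes = 96,000 samples/s × 888 s × 2 bytes/sample × 2 ch = 340,992,000 bytes.
340,992,000 / 1,048,576 = 325.2 MiB.

325.2 MiB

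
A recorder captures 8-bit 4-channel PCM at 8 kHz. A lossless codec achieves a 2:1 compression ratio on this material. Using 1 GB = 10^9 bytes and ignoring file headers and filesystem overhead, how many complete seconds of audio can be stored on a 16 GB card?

Uncompressed byte rate = 8,000 × 1 × 4 = 32,000 bytes/s.
After 2:1 compression, effective rate ≈ 16000 bytes/s.
Capacity = 16 × 1,000,000,000 = 16,000,000,000 bytes.
16,000,000,000 / effective rate ≈ 1000000 s → 1,000,000 seconds.

1,000,000 seconds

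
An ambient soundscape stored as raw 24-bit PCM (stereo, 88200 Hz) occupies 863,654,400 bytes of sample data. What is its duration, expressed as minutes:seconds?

27:12

Byte rate = 88,200 × 3 × 2 = 529,200 bytes/s.
Duration = 863,654,400 / 529,200 = 1,632 s.
1,632 s = 27:12.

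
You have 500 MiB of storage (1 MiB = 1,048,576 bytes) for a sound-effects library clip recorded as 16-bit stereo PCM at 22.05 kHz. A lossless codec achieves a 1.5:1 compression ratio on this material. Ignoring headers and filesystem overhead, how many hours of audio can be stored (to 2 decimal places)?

Uncompressed byte rate = 22,050 × 2 × 2 = 88,200 bytes/s.
After 1.5:1 compression, effective rate ≈ 58800 bytes/s.
Capacity = 500 × 1,048,576 = 524,288,000 bytes.
524,288,000 / effective rate ≈ 8916.46 s → 2.48 hours.

2.48 hours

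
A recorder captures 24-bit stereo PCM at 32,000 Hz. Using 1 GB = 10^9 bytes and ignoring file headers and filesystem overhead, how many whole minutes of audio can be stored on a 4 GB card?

347 minutes

Uncompressed byte rate = 32,000 × 3 × 2 = 192,000 bytes/s.
Capacity = 4 × 1,000,000,000 = 4,000,000,000 bytes.
4,000,000,000 / 192,000 ≈ 20833.33 s → 347 minutes.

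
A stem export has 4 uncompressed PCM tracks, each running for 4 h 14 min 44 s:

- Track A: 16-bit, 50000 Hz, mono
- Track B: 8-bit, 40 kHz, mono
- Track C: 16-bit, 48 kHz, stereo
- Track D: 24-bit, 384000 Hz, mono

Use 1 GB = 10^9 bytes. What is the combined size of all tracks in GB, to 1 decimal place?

4 h 14 min 44 s = 15,284 s.
Track A: 50,000 × 15,284 × 2 × 1 = 1,528,400,000 bytes.
Track B: 40,000 × 15,284 × 1 × 1 = 611,360,000 bytes.
Track C: 48,000 × 15,284 × 2 × 2 = 2,934,528,000 bytes.
Track D: 384,000 × 15,284 × 3 × 1 = 17,607,168,000 bytes.
Total = 22,681,456,000 bytes = 22.7 GB.

22.7 GB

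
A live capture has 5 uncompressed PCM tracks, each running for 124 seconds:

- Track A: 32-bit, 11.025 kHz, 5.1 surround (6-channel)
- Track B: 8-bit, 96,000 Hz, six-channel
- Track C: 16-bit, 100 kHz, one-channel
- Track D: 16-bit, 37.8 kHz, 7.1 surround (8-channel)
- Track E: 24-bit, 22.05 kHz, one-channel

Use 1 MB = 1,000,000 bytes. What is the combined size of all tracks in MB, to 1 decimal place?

Track A: 11,025 × 124 × 4 × 6 = 32,810,400 bytes.
Track B: 96,000 × 124 × 1 × 6 = 71,424,000 bytes.
Track C: 100,000 × 124 × 2 × 1 = 24,800,000 bytes.
Track D: 37,800 × 124 × 2 × 8 = 74,995,200 bytes.
Track E: 22,050 × 124 × 3 × 1 = 8,202,600 bytes.
Total = 212,232,200 bytes = 212.2 MB.

212.2 MB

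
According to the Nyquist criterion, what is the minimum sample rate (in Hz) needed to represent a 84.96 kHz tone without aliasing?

169,920 Hz

Minimum sample rate = 2 × 84,960 Hz = 169,920 Hz.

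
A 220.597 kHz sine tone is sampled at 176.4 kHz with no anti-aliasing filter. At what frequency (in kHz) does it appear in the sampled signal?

Nyquist = 176,400/2 = 88,200 Hz; 220,597 Hz exceeds it.
Alias = |220,597 − 1×176,400| = |220,597 − 176,400| = 44,197 Hz = 44.197 kHz.

44.197 kHz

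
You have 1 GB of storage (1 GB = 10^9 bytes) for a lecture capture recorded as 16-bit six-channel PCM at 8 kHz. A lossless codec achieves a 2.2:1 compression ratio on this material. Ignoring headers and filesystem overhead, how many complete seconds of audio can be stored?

Uncompressed byte rate = 8,000 × 2 × 6 = 96,000 bytes/s.
After 2.2:1 compression, effective rate ≈ 43636.36 bytes/s.
Capacity = 1 × 1,000,000,000 = 1,000,000,000 bytes.
1,000,000,000 / effective rate ≈ 22916.67 s → 22,916 seconds.

22,916 seconds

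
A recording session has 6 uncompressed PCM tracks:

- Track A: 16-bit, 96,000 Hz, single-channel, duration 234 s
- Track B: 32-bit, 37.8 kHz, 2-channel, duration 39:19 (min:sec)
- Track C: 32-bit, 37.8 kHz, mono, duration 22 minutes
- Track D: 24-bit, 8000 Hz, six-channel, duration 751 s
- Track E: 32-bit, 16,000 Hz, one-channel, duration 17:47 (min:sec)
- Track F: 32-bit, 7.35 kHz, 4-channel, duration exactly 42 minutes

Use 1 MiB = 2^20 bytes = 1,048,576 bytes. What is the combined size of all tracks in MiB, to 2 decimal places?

1364.38 MiB

Track A: 96,000 × 234 × 2 × 1 = 44,928,000 bytes.
Track B: 39:19 (min:sec) = 2,359 s; 37,800 × 2,359 × 4 × 2 = 713,361,600 bytes.
Track C: 22 minutes = 1,320 s; 37,800 × 1,320 × 4 × 1 = 199,584,000 bytes.
Track D: 8,000 × 751 × 3 × 6 = 108,144,000 bytes.
Track E: 17:47 (min:sec) = 1,067 s; 16,000 × 1,067 × 4 × 1 = 68,288,000 bytes.
Track F: exactly 42 minutes = 2,520 s; 7,350 × 2,520 × 4 × 4 = 296,352,000 bytes.
Total = 1,430,657,600 bytes = 1364.38 MiB.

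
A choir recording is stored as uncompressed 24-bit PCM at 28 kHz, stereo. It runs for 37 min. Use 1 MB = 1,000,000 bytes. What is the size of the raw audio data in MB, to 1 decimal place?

Duration = 37 min = 2,220 s.
Bytes = 28,000 samples/s × 2,220 s × 3 bytes/sample × 2 ch = 372,960,000 bytes.
372,960,000 / 1,000,000 = 373.0 MB.

373.0 MB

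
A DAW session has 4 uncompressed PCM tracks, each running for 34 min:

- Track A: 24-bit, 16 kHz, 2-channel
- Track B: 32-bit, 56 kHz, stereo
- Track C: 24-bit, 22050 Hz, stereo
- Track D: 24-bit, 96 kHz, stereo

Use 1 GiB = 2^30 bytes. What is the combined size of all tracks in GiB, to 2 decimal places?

2.38 GiB

34 min = 2,040 s.
Track A: 16,000 × 2,040 × 3 × 2 = 195,840,000 bytes.
Track B: 56,000 × 2,040 × 4 × 2 = 913,920,000 bytes.
Track C: 22,050 × 2,040 × 3 × 2 = 269,892,000 bytes.
Track D: 96,000 × 2,040 × 3 × 2 = 1,175,040,000 bytes.
Total = 2,554,692,000 bytes = 2.38 GiB.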